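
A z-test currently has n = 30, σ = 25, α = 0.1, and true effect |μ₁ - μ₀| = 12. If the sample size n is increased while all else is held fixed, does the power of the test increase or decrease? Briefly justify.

Power increases: a larger n shrinks the standard error σ/√n, moving the sampling distribution under H₁ further from the critical value.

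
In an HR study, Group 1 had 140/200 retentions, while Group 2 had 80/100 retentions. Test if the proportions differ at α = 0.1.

p̂₁ = 0.7, p̂₂ = 0.8, pooled p̂ = 0.733. z = -1.846. Critical: ±1.645. Reject H₀.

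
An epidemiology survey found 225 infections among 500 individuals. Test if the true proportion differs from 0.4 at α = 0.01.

p̂ = 0.45, p₀ = 0.4. z = (p̂ - p₀)/√(p₀(1-p₀)/n) = 2.282. Critical: ±2.576. Fail to reject H₀.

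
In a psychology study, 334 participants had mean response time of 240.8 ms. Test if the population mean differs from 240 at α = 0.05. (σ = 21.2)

z = (x̄ - μ₀)/(σ/√n) = (240.8 - 240)/(21.2/√334) = 0.69. Critical value: ±1.96. Since |0.69| ≤ 1.96, Fail to reject H₀.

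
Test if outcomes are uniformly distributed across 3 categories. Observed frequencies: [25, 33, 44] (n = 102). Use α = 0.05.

Expected = 34 each. χ² = Σ(O-E)²/E = 5.353. df = 2, critical value = 5.991. Fail to reject H₀.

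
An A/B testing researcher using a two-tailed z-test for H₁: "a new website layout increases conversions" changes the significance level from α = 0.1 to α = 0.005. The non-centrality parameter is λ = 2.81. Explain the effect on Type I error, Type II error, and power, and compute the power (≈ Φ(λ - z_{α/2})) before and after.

Decreasing α from 0.1 to 0.005:
• Type I error rate decreases (α is the Type I rate by definition).
• Critical value moves from z_{α/2} = 1.645 to 2.807, so power = Φ(λ - z_{α/2}) goes from Φ(2.81 - 1.645) = 0.878 to Φ(2.81 - 2.807) = 0.501.
• Type II error rate β = 1 - power therefore increases (0.122 → 0.499).
Appropriate when false positives are costly — here, rolling out a layout that doesn't actually help — wasted engineering effort.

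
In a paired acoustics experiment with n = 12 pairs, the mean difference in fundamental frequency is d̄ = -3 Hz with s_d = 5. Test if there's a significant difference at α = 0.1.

t = d̄/(s_d/√n) = -3/(5/√12) = -2.078. df = 11, critical t = ±1.796. Reject H₀.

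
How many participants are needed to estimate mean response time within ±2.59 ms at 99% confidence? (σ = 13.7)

n = (z*σ/E)² = (2.576×13.7/2.59)² = 185.7 → n = 186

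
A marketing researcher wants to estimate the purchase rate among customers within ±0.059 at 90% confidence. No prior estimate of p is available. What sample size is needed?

Conservative approach: use p = 0.5 (maximizes p(1-p) = 0.25). n = z²(0.25)/E² = 1.645²×0.25/0.059² = 194.3 → n = 195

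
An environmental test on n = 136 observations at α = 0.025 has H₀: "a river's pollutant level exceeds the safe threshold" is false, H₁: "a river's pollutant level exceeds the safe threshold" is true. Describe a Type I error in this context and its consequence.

Type I error: rejecting H₀ when it is true — concluding that a river's pollutant level exceeds the safe threshold when in fact it is not. Consequence: shutting down a compliant factory unnecessarily.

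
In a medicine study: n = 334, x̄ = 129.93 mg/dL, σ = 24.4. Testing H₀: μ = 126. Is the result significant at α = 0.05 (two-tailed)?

z = (129.93 - 126)/(24.4/√334) = 2.944. Since |z| > 1.96, significant at α = 0.05.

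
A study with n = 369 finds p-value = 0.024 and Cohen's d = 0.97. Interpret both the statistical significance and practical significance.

Statistically significant (p = 0.024 < 0.05). Cohen's d = 0.97 indicates a large effect size. Both statistical and practical significance should be considered.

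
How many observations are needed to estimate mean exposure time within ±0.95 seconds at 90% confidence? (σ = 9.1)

n = (z*σ/E)² = (1.645×9.1/0.95)² = 248.3 → n = 249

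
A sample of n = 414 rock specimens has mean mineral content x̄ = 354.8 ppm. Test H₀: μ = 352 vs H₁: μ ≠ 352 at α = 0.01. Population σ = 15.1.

z = (x̄ - μ₀)/(σ/√n) = (354.8 - 352)/(15.1/√414) = 3.773. Critical value: ±2.576. Since |3.773| > 2.576, Reject H₀.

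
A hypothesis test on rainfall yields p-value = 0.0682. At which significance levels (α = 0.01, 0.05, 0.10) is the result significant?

p = 0.0682. Significant at: α = 0.1.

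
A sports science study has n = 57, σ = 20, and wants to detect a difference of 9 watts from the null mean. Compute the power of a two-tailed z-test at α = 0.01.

SE = σ/√n = 20/√57 = 2.649. Non-centrality λ = d/SE = 9/2.649 = 3.397. Power ≈ Φ(λ - z_{α/2}) = Φ(3.397 - 2.576) = Φ(0.821) = 0.794.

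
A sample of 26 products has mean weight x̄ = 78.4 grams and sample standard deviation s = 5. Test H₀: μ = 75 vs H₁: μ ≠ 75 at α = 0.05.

t = (x̄ - μ₀)/(s/√n) = (78.4 - 75)/(5/√26) = 3.467. df = 25, critical t = ±2.06. Reject H₀.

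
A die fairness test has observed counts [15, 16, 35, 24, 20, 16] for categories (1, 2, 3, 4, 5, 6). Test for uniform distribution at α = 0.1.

Expected = 21 each. χ² = Σ(O-E)²/E = 13.905. df = 5, critical value = 9.236. Reject H₀.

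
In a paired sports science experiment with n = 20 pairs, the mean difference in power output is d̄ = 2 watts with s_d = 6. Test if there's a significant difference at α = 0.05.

t = d̄/(s_d/√n) = 2/(6/√20) = 1.491. df = 19, critical t = ±2.093. Fail to reject H₀.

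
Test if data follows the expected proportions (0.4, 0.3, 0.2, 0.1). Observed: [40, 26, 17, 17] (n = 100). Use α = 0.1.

Expected: [40.0, 30.0, 20.0, 10.0]. χ² = 5.883. df = 3, critical = 6.251. Fail to reject H₀.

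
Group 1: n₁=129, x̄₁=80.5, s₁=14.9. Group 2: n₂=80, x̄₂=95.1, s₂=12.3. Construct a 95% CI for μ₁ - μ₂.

Difference = -14.6. SE = √(14.9²/129 + 12.3²/80) = 1.901. CI = (-18.33, -10.87)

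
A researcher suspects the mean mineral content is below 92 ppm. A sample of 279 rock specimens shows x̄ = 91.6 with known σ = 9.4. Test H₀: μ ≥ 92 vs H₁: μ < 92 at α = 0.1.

z = -0.711. Critical value: -1.28. Fail to reject H₀.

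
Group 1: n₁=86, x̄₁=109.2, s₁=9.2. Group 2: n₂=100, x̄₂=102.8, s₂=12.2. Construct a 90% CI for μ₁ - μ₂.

Difference = 6.4. SE = √(9.2²/86 + 12.2²/100) = 1.572. CI = (3.81, 8.99)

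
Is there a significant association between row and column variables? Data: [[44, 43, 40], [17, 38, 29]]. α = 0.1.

χ² = 5.478. df = 2, critical = 4.605. Reject H₀. Variables are dependent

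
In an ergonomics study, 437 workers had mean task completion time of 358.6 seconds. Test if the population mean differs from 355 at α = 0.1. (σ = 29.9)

z = (x̄ - μ₀)/(σ/√n) = (358.6 - 355)/(29.9/√437) = 2.517. Critical value: ±1.645. Since |2.517| > 1.645, Reject H₀.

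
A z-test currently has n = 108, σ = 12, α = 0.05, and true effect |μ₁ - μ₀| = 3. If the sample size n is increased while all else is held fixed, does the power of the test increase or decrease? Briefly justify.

Power increases: a larger n shrinks the standard error σ/√n, moving the sampling distribution under H₁ further from the critical value.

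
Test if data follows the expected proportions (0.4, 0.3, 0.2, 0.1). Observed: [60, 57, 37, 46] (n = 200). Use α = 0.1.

Expected: [80.0, 60.0, 40.0, 20.0]. χ² = 39.175. df = 3, critical = 6.251. Reject H₀.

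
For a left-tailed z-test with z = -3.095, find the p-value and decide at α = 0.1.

p = P(Z < -3.095) = Φ(-3.095) ≈ 0.001. Since p < 0.1, reject H₀ (significant) at α = 0.1.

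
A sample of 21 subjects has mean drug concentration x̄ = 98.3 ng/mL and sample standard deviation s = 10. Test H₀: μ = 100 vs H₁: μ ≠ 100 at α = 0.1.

t = (x̄ - μ₀)/(s/√n) = (98.3 - 100)/(10/√21) = -0.779. df = 20, critical t = ±1.725. Fail to reject H₀.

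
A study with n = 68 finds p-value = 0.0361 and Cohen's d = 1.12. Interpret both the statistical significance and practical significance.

Statistically significant (p = 0.0361 < 0.05). Cohen's d = 1.12 indicates a large effect size. Both statistical and practical significance should be considered.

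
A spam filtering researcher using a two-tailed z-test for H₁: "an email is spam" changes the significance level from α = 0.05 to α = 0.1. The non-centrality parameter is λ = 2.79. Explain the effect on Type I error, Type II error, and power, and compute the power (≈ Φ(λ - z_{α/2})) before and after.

Increasing α from 0.05 to 0.1:
• Type I error rate increases (α is the Type I rate by definition).
• Critical value moves from z_{α/2} = 1.96 to 1.645, so power = Φ(λ - z_{α/2}) goes from Φ(2.79 - 1.96) = 0.797 to Φ(2.79 - 1.645) = 0.874.
• Type II error rate β = 1 - power therefore decreases (0.203 → 0.126).
Appropriate when false negatives are costly — here, a spam email lands in the inbox.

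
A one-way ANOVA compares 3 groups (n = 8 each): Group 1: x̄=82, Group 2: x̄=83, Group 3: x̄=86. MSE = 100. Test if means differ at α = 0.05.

Grand mean = 83.67. SS_between = 69.33, MS_between = 34.67. F = 0.347, F_crit ≈ 3.467. Fail to reject H₀.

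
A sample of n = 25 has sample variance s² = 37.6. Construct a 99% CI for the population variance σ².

df = 24. χ²_{0.005} = 45.559, χ²_{0.995} = 9.886. CI for σ² = ((n-1)s²/χ²_{α/2}, (n-1)s²/χ²_{1-α/2}) = (24·37.6/45.559, 24·37.6/9.886) = (19.81, 91.28)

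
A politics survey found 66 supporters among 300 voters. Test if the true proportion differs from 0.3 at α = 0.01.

p̂ = 0.22, p₀ = 0.3. z = (p̂ - p₀)/√(p₀(1-p₀)/n) = -3.024. Critical: ±2.576. Reject H₀.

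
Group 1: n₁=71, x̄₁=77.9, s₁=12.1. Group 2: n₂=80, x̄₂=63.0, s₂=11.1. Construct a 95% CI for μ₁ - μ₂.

Difference = 14.9. SE = √(12.1²/71 + 11.1²/80) = 1.898. CI = (11.18, 18.62)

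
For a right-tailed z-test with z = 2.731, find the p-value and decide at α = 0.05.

p = P(Z > 2.731) = 1 - Φ(2.731) ≈ 0.0032. Since p < 0.05, reject H₀ (significant) at α = 0.05.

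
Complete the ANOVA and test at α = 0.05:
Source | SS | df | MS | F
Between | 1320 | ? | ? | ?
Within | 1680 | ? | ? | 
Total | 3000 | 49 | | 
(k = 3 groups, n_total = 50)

df_between = 2, df_within = 47. MS_between = 660.0, MS_within = 35.74. F = 18.464, F_crit ≈ 3.195. Reject H₀.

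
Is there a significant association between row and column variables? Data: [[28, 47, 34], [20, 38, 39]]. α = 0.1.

χ² = 1.936. df = 2, critical = 4.605. Fail to reject H₀. No evidence of dependence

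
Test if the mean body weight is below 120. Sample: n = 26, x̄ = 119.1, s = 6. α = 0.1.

t = (119.1 - 120)/(6/√26) = -0.765, df = 25. Critical t = -1.316. Fail to reject H₀.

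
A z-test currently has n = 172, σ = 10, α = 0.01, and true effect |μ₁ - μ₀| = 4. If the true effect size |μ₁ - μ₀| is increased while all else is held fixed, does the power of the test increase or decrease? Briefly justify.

Power increases: a larger true effect increases the non-centrality λ = |μ₁ - μ₀|/(σ/√n).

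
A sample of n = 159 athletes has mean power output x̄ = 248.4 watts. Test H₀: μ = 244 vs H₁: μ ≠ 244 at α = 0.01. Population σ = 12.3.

z = (x̄ - μ₀)/(σ/√n) = (248.4 - 244)/(12.3/√159) = 4.511. Critical value: ±2.576. Since |4.511| > 2.576, Reject H₀.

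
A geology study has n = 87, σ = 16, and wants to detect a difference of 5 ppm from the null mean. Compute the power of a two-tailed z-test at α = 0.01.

SE = σ/√n = 16/√87 = 1.715. Non-centrality λ = d/SE = 5/1.715 = 2.915. Power ≈ Φ(λ - z_{α/2}) = Φ(2.915 - 2.576) = Φ(0.339) = 0.633.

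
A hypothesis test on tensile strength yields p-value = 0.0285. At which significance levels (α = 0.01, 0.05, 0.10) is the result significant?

p = 0.0285. Significant at: α = 0.05, 0.1.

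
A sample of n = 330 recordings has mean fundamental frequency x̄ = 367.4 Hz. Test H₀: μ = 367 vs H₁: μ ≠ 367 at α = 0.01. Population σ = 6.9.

z = (x̄ - μ₀)/(σ/√n) = (367.4 - 367)/(6.9/√330) = 1.053. Critical value: ±2.576. Since |1.053| ≤ 2.576, Fail to reject H₀.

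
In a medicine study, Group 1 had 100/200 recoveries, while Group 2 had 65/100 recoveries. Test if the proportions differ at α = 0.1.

p̂₁ = 0.5, p̂₂ = 0.65, pooled p̂ = 0.55. z = -2.462. Critical: ±1.645. Reject H₀.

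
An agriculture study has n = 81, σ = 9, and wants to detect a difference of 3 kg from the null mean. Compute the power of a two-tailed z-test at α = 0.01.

SE = σ/√n = 9/√81 = 1.0. Non-centrality λ = d/SE = 3/1.0 = 3.0. Power ≈ Φ(λ - z_{α/2}) = Φ(3.0 - 2.576) = Φ(0.424) = 0.664.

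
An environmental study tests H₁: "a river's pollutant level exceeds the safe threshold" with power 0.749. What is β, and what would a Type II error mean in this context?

β = 1 - power = 1 - 0.749 = 0.251. A Type II error is failing to reject H₀ when H₀ is false (false negative) — here, failing to conclude that a river's pollutant level exceeds the safe threshold when in fact it is true. Consequence: allowing unsafe pollution to continue.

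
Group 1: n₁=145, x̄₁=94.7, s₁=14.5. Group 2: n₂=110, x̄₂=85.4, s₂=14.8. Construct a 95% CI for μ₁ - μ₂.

Difference = 9.3. SE = √(14.5²/145 + 14.8²/110) = 1.855. CI = (5.66, 12.94)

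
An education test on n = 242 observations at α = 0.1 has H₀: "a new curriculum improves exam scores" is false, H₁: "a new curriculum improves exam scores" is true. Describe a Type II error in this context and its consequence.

Type II error: failing to reject H₀ when it is false — concluding that a new curriculum improves exam scores is not supported when in fact it is. Consequence: keeping the old curriculum when the new one would have helped students.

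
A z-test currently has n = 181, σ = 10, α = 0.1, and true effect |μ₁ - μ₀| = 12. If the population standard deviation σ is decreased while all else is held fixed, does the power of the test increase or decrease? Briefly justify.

Power increases: a smaller σ shrinks the standard error σ/√n, moving the sampling distribution under H₁ further from the critical value.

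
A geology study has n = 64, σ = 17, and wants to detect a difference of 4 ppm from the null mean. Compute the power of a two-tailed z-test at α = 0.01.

SE = σ/√n = 17/√64 = 2.125. Non-centrality λ = d/SE = 4/2.125 = 1.882. Power ≈ Φ(λ - z_{α/2}) = Φ(1.882 - 2.576) = Φ(-0.694) = 0.244.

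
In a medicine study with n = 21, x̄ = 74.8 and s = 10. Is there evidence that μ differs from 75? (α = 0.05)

t = (x̄ - μ₀)/(s/√n) = (74.8 - 75)/(10/√21) = -0.092. df = 20, critical t = ±2.086. Fail to reject H₀.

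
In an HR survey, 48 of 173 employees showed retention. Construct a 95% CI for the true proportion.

p̂ = 0.277. CI = p̂ ± z*√(p̂(1-p̂)/n) = (0.211, 0.344)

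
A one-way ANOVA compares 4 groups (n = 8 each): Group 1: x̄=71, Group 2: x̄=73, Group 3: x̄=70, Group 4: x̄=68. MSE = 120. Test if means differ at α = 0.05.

Grand mean = 70.5. SS_between = 104.0, MS_between = 34.67. F = 0.289, F_crit ≈ 2.947. Fail to reject H₀.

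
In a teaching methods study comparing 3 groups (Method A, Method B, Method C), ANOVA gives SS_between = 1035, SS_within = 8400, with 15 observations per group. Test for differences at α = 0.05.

df_between = 2, df_within = 42. F = MS_between/MS_within = 517.5/200.0 = 2.587. F_crit ≈ 3.22. Fail to reject H₀.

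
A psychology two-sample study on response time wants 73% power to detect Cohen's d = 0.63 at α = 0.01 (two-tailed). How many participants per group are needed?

z_{α/2} = 2.576, z_β = Φ⁻¹(0.73) = 0.613. For medium effect (d = 0.63): n per group = 2(z_{α/2} + z_β)²/d² = 2(2.576 + 0.613)²/0.63² = 51.2 → 52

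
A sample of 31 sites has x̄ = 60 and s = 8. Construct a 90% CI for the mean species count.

CI = x̄ ± t*(s/√n) = 60 ± 1.697(8/√31) = (57.56, 62.44)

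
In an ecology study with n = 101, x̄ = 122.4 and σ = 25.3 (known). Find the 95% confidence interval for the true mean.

CI = x̄ ± z*(σ/√n) = 122.4 ± 1.96(25.3/√101) = 122.4 ± 4.93 = (117.47, 127.33)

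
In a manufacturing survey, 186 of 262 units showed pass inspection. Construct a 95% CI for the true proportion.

p̂ = 0.71. CI = p̂ ± z*√(p̂(1-p̂)/n) = (0.655, 0.765)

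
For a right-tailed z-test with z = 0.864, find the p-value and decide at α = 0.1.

p = P(Z > 0.864) = 1 - Φ(0.864) ≈ 0.1938. Since p ≥ 0.1, fail to reject H₀ (not significant) at α = 0.1.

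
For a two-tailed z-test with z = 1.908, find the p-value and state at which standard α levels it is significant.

p = 2·P(Z > |1.908|) = 2·(1 - Φ(1.908)) ≈ 0.0564. Significant at α = 0.1.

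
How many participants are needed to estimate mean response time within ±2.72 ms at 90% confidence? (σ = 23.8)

n = (z*σ/E)² = (1.645×23.8/2.72)² = 207.2 → n = 208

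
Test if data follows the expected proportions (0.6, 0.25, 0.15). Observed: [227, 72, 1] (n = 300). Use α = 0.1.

Expected: [180.0, 75.0, 45.0]. χ² = 55.414. df = 2, critical = 4.605. Reject H₀.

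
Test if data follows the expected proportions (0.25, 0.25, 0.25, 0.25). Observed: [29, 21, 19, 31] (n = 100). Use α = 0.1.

Expected: [25.0, 25.0, 25.0, 25.0]. χ² = 4.16. df = 3, critical = 6.251. Fail to reject H₀.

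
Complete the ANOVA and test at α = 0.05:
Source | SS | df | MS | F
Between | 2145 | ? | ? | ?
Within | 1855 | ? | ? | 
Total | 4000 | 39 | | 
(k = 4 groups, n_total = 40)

df_between = 3, df_within = 36. MS_between = 715.0, MS_within = 51.53. F = 13.876, F_crit ≈ 2.866. Reject H₀.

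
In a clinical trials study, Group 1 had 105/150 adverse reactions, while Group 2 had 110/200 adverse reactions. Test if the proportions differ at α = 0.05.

p̂₁ = 0.7, p̂₂ = 0.55, pooled p̂ = 0.614. z = 2.853. Critical: ±1.96. Reject H₀.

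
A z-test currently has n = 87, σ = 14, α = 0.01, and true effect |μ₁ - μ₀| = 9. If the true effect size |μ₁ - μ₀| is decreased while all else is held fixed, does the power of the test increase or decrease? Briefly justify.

Power decreases: a smaller true effect decreases the non-centrality λ = |μ₁ - μ₀|/(σ/√n).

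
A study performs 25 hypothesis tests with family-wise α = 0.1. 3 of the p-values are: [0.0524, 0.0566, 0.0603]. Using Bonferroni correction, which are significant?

Bonferroni α = 0.1/25 = 0.004. None of the given p-values are significant.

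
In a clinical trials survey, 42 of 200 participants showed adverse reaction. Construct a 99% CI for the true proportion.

p̂ = 0.21. CI = p̂ ± z*√(p̂(1-p̂)/n) = (0.136, 0.284)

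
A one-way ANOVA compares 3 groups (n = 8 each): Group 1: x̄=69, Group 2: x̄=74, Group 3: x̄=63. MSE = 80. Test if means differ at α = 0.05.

Grand mean = 68.67. SS_between = 485.33, MS_between = 242.67. F = 3.033, F_crit ≈ 3.467. Fail to reject H₀.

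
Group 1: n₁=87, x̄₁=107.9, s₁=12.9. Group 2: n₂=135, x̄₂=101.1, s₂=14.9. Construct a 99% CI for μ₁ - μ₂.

Difference = 6.8. SE = √(12.9²/87 + 14.9²/135) = 1.886. CI = (1.94, 11.66)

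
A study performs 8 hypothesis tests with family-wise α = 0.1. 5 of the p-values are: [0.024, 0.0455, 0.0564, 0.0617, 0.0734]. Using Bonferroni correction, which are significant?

Bonferroni α = 0.1/8 = 0.0125. None of the given p-values are significant.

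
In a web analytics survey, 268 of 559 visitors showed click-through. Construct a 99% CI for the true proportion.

p̂ = 0.479. CI = p̂ ± z*√(p̂(1-p̂)/n) = (0.425, 0.534)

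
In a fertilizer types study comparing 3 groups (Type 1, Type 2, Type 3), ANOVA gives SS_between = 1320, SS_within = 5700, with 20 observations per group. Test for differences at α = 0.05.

df_between = 2, df_within = 57. F = MS_between/MS_within = 660.0/100.0 = 6.6. F_crit ≈ 3.159. Reject H₀. At least one mean differs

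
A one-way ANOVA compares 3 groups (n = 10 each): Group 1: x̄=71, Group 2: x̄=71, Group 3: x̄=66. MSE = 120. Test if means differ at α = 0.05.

Grand mean = 69.33. SS_between = 166.67, MS_between = 83.33. F = 0.694, F_crit ≈ 3.354. Fail to reject H₀.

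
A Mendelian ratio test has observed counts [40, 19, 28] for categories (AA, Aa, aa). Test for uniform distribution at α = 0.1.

Expected = 29 each. χ² = Σ(O-E)²/E = 7.655. df = 2, critical value = 4.605. Reject H₀.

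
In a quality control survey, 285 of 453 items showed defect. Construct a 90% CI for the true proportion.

p̂ = 0.629. CI = p̂ ± z*√(p̂(1-p̂)/n) = (0.592, 0.666)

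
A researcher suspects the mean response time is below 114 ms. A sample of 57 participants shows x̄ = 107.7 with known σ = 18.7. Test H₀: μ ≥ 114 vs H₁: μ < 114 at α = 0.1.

z = -2.544. Critical value: -1.28. Reject H₀.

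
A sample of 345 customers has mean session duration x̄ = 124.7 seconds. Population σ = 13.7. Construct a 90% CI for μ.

CI = x̄ ± z*(σ/√n) = 124.7 ± 1.645(13.7/√345) = 124.7 ± 1.21 = (123.49, 125.91)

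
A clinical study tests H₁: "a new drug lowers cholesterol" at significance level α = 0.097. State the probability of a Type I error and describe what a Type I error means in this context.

P(Type I error) = α = 0.097. A Type I error is rejecting H₀ when H₀ is actually true (false positive) — here, concluding that a new drug lowers cholesterol when in fact this is not the case. Consequence: approving an ineffective drug — patients take a useless medication and may skip effective alternatives.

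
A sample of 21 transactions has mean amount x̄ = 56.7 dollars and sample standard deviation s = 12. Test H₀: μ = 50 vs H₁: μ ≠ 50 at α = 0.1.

t = (x̄ - μ₀)/(s/√n) = (56.7 - 50)/(12/√21) = 2.559. df = 20, critical t = ±1.725. Reject H₀.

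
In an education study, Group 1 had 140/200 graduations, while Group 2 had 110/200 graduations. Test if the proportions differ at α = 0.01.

p̂₁ = 0.7, p̂₂ = 0.55, pooled p̂ = 0.625. z = 3.098. Critical: ±2.576. Reject H₀.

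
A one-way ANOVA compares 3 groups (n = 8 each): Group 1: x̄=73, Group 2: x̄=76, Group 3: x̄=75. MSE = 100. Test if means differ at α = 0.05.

Grand mean = 74.67. SS_between = 37.33, MS_between = 18.67. F = 0.187, F_crit ≈ 3.467. Fail to reject H₀.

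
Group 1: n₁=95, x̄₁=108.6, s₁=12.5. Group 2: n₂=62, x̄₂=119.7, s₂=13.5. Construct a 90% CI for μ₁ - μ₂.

Difference = -11.1. SE = √(12.5²/95 + 13.5²/62) = 2.141. CI = (-14.62, -7.58)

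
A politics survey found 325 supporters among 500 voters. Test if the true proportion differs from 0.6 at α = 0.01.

p̂ = 0.65, p₀ = 0.6. z = (p̂ - p₀)/√(p₀(1-p₀)/n) = 2.282. Critical: ±2.576. Fail to reject H₀.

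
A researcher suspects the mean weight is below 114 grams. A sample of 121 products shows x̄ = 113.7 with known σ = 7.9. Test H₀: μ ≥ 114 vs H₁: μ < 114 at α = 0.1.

z = -0.418. Critical value: -1.28. Fail to reject H₀.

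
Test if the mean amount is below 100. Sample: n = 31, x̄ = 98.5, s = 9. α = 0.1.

t = (98.5 - 100)/(9/√31) = -0.928, df = 30. Critical t = -1.31. Fail to reject H₀.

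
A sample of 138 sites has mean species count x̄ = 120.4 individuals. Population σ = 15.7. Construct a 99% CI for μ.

CI = x̄ ± z*(σ/√n) = 120.4 ± 2.576(15.7/√138) = 120.4 ± 3.44 = (116.96, 123.84)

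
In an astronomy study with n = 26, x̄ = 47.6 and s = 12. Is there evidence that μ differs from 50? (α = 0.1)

t = (x̄ - μ₀)/(s/√n) = (47.6 - 50)/(12/√26) = -1.02. df = 25, critical t = ±1.708. Fail to reject H₀.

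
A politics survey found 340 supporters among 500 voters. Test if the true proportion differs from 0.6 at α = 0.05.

p̂ = 0.68, p₀ = 0.6. z = (p̂ - p₀)/√(p₀(1-p₀)/n) = 3.651. Critical: ±1.96. Reject H₀.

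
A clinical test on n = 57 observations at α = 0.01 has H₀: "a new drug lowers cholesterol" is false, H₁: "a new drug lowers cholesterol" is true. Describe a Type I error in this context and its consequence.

Type I error: rejecting H₀ when it is true — concluding that a new drug lowers cholesterol when in fact it is not. Consequence: approving an ineffective drug — patients take a useless medication and may skip effective alternatives.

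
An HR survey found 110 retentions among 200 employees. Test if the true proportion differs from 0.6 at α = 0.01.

p̂ = 0.55, p₀ = 0.6. z = (p̂ - p₀)/√(p₀(1-p₀)/n) = -1.443. Critical: ±2.576. Fail to reject H₀.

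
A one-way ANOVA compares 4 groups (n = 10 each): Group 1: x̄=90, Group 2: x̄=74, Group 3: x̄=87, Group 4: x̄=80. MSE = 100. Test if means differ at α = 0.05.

Grand mean = 82.75. SS_between = 1547.5, MS_between = 515.83. F = 5.158, F_crit ≈ 2.866. Reject H₀.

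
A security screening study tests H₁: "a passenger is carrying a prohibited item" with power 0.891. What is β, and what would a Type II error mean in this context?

β = 1 - power = 1 - 0.891 = 0.109. A Type II error is failing to reject H₀ when H₀ is false (false negative) — here, failing to conclude that a passenger is carrying a prohibited item when in fact it is true. Consequence: letting a prohibited item through — security breach.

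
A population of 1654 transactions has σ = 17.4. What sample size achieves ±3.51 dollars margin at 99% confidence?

Without FPC: n₀ = (2.576×17.4/3.51)² = 163.071. With FPC: n = n₀N/(n₀+N-1) = 148.5 → n = 149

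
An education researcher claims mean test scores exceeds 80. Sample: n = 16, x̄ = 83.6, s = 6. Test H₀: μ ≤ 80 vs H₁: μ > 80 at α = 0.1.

t = (83.6 - 80)/(6/√16) = 2.4, df = 15. Critical t = 1.341. Reject H₀.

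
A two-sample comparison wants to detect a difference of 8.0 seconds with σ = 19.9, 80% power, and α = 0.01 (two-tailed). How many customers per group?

n per group = 2(z_α/2 + z_β)²σ²/d² = 2×(2.576 + 0.84)²×19.9²/8.0² = 144.4 → n = 145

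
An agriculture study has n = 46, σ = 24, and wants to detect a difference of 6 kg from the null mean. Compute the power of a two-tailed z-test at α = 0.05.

SE = σ/√n = 24/√46 = 3.539. Non-centrality λ = d/SE = 6/3.539 = 1.696. Power ≈ Φ(λ - z_{α/2}) = Φ(1.696 - 1.96) = Φ(-0.264) = 0.396.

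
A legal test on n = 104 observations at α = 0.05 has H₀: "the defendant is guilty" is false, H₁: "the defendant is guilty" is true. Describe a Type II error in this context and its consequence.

Type II error: failing to reject H₀ when it is false — concluding that the defendant is guilty is not supported when in fact it is. Consequence: acquitting a guilty person.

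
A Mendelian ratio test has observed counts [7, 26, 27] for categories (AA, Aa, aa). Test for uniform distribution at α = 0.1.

Expected = 20 each. χ² = Σ(O-E)²/E = 12.7. df = 2, critical value = 4.605. Reject H₀.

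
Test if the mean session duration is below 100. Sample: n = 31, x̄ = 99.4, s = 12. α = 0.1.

t = (99.4 - 100)/(12/√31) = -0.278, df = 30. Critical t = -1.31. Fail to reject H₀.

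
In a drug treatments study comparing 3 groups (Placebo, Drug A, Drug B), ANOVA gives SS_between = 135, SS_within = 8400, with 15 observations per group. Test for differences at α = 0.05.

df_between = 2, df_within = 42. F = MS_between/MS_within = 67.5/200.0 = 0.338. F_crit ≈ 3.22. Fail to reject H₀.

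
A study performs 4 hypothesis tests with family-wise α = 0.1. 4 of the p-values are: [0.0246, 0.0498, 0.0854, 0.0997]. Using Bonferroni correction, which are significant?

Bonferroni α = 0.1/4 = 0.025. Significant p-values: [0.0246]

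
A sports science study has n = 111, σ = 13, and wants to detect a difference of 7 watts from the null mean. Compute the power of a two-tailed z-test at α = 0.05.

SE = σ/√n = 13/√111 = 1.234. Non-centrality λ = d/SE = 7/1.234 = 5.673. Power ≈ Φ(λ - z_{α/2}) = Φ(5.673 - 1.96) = Φ(3.713) = 1.0.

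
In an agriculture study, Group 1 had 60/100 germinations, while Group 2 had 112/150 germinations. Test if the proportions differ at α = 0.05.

p̂₁ = 0.6, p̂₂ = 0.747, pooled p̂ = 0.688. z = -2.452. Critical: ±1.96. Reject H₀.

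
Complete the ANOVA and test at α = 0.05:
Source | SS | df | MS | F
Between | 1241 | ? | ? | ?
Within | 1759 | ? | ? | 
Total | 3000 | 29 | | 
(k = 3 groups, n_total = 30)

df_between = 2, df_within = 27. MS_between = 620.5, MS_within = 65.15. F = 9.524, F_crit ≈ 3.354. Reject H₀.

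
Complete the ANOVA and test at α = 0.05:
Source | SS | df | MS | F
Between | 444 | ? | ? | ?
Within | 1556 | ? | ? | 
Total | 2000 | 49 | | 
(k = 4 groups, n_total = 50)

df_between = 3, df_within = 46. MS_between = 148.0, MS_within = 33.83. F = 4.375, F_crit ≈ 2.807. Reject H₀.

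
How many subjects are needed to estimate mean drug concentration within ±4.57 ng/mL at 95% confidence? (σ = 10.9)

n = (z*σ/E)² = (1.96×10.9/4.57)² = 21.9 → n = 22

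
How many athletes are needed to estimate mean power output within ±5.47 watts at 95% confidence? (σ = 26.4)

n = (z*σ/E)² = (1.96×26.4/5.47)² = 89.5 → n = 90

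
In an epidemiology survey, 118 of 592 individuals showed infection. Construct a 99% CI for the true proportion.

p̂ = 0.199. CI = p̂ ± z*√(p̂(1-p̂)/n) = (0.157, 0.242)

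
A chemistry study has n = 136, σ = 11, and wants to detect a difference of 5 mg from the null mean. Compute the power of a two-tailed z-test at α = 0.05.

SE = σ/√n = 11/√136 = 0.943. Non-centrality λ = d/SE = 5/0.943 = 5.301. Power ≈ Φ(λ - z_{α/2}) = Φ(5.301 - 1.96) = Φ(3.341) = 1.0.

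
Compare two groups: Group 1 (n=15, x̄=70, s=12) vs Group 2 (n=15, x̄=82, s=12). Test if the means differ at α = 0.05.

Pooled sp = 12.0. t = -2.739, df = 28. Critical t = ±2.048. Reject H₀.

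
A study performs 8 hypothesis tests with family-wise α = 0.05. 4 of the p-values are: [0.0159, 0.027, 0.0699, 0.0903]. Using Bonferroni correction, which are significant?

Bonferroni α = 0.05/8 = 0.00625. None of the given p-values are significant.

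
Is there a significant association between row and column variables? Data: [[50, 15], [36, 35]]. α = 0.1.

χ² = 10.034. df = 1, critical = 2.706. Reject H₀. Variables are dependent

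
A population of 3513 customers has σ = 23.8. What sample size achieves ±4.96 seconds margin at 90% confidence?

Without FPC: n₀ = (1.645×23.8/4.96)² = 62.305. With FPC: n = n₀N/(n₀+N-1) = 61.2 → n = 62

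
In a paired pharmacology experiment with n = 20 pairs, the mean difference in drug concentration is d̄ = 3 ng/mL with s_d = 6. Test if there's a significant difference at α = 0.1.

t = d̄/(s_d/√n) = 3/(6/√20) = 2.236. df = 19, critical t = ±1.729. Reject H₀.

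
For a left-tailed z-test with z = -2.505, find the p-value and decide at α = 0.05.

p = P(Z < -2.505) = Φ(-2.505) ≈ 0.0061. Since p < 0.05, reject H₀ (significant) at α = 0.05.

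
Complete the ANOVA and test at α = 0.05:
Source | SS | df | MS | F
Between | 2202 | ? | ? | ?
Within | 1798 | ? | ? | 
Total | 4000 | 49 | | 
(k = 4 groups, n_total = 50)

df_between = 3, df_within = 46. MS_between = 734.0, MS_within = 39.09. F = 18.779, F_crit ≈ 2.807. Reject H₀.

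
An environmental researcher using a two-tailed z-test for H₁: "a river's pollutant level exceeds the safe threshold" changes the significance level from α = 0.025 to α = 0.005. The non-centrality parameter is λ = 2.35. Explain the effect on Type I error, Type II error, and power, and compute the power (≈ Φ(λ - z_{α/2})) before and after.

Decreasing α from 0.025 to 0.005:
• Type I error rate decreases (α is the Type I rate by definition).
• Critical value moves from z_{α/2} = 2.241 to 2.807, so power = Φ(λ - z_{α/2}) goes from Φ(2.35 - 2.241) = 0.543 to Φ(2.35 - 2.807) = 0.324.
• Type II error rate β = 1 - power therefore increases (0.457 → 0.676).
Appropriate when false positives are costly — here, shutting down a compliant factory unnecessarily.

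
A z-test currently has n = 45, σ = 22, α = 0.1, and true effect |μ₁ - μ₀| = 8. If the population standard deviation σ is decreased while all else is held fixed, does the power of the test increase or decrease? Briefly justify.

Power increases: a smaller σ shrinks the standard error σ/√n, moving the sampling distribution under H₁ further from the critical value.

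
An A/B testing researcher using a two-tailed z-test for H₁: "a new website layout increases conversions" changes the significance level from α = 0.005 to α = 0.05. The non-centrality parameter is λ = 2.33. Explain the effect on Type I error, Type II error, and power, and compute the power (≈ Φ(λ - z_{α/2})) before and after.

Increasing α from 0.005 to 0.05:
• Type I error rate increases (α is the Type I rate by definition).
• Critical value moves from z_{α/2} = 2.807 to 1.96, so power = Φ(λ - z_{α/2}) goes from Φ(2.33 - 2.807) = 0.317 to Φ(2.33 - 1.96) = 0.644.
• Type II error rate β = 1 - power therefore decreases (0.683 → 0.356).
Appropriate when false negatives are costly — here, discarding a layout that would have improved conversions — lost revenue.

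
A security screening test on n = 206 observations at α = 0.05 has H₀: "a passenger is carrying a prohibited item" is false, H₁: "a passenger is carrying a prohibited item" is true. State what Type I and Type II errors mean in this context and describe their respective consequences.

Type I (false positive): concluding that a passenger is carrying a prohibited item when it is not — detaining an innocent passenger — delay and inconvenience. Type II (false negative): failing to conclude that a passenger is carrying a prohibited item when it is — letting a prohibited item through — security breach. Which is costlier depends on domain priorities and is a judgement call rather than a statistical fact.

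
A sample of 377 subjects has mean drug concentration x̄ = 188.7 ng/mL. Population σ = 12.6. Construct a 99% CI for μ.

CI = x̄ ± z*(σ/√n) = 188.7 ± 2.576(12.6/√377) = 188.7 ± 1.67 = (187.03, 190.37)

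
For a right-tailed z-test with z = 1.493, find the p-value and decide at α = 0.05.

p = P(Z > 1.493) = 1 - Φ(1.493) ≈ 0.0677. Since p ≥ 0.05, fail to reject H₀ (not significant) at α = 0.05.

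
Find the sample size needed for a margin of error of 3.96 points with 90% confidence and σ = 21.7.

n = (z*σ/E)² = (1.645×21.7/3.96)² = 81.3 → n = 82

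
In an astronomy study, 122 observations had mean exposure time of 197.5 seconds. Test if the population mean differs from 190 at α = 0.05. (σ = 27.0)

z = (x̄ - μ₀)/(σ/√n) = (197.5 - 190)/(27.0/√122) = 3.068. Critical value: ±1.96. Since |3.068| > 1.96, Reject H₀.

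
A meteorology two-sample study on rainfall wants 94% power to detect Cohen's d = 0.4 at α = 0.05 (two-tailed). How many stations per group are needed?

z_{α/2} = 1.96, z_β = Φ⁻¹(0.94) = 1.555. For small effect (d = 0.4): n per group = 2(z_{α/2} + z_β)²/d² = 2(1.96 + 1.555)²/0.4² = 154.4 → 155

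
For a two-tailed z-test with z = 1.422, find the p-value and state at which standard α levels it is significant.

p = 2·P(Z > |1.422|) = 2·(1 - Φ(1.422)) ≈ 0.155. Not significant at any standard level.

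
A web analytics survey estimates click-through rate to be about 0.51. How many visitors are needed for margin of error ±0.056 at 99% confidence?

n = z²p(1-p)/E² = 2.576²×0.51×0.49/0.056² = 528.8 → n = 529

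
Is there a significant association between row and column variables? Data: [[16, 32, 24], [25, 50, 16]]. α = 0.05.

χ² = 5.385. df = 2, critical = 5.991. Fail to reject H₀. No evidence of dependence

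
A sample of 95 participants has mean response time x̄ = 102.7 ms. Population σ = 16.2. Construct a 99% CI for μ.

CI = x̄ ± z*(σ/√n) = 102.7 ± 2.576(16.2/√95) = 102.7 ± 4.28 = (98.42, 106.98)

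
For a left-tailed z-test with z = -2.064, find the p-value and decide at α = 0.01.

p = P(Z < -2.064) = Φ(-2.064) ≈ 0.0195. Since p ≥ 0.01, fail to reject H₀ (not significant) at α = 0.01.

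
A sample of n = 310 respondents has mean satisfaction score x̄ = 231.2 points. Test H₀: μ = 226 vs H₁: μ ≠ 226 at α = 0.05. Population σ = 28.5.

z = (x̄ - μ₀)/(σ/√n) = (231.2 - 226)/(28.5/√310) = 3.212. Critical value: ±1.96. Since |3.212| > 1.96, Reject H₀.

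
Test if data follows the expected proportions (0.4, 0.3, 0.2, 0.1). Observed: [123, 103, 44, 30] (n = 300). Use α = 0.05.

Expected: [120.0, 90.0, 60.0, 30.0]. χ² = 6.219. df = 3, critical = 7.815. Fail to reject H₀.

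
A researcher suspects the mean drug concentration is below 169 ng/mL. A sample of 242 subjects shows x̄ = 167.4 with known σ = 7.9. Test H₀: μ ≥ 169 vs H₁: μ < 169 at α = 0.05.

z = -3.151. Critical value: -1.645. Reject H₀.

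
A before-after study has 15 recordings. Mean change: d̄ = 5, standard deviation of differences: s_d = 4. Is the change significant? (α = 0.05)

t = d̄/(s_d/√n) = 5/(4/√15) = 4.841. df = 14, critical t = ±2.145. Reject H₀.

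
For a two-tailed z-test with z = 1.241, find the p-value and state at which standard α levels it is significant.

p = 2·P(Z > |1.241|) = 2·(1 - Φ(1.241)) ≈ 0.2146. Not significant at any standard level.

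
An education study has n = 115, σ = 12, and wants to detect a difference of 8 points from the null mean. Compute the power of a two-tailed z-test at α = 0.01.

SE = σ/√n = 12/√115 = 1.119. Non-centrality λ = d/SE = 8/1.119 = 7.149. Power ≈ Φ(λ - z_{α/2}) = Φ(7.149 - 2.576) = Φ(4.573) = 1.0.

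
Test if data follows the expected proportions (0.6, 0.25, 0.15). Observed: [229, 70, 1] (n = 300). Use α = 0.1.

Expected: [180.0, 75.0, 45.0]. χ² = 56.694. df = 2, critical = 4.605. Reject H₀.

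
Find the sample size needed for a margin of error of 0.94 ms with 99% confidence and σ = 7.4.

n = (z*σ/E)² = (2.576×7.4/0.94)² = 411.2 → n = 412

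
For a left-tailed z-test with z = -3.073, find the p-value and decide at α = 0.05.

p = P(Z < -3.073) = Φ(-3.073) ≈ 0.0011. Since p < 0.05, reject H₀ (significant) at α = 0.05.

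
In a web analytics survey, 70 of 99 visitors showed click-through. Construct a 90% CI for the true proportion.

p̂ = 0.707. CI = p̂ ± z*√(p̂(1-p̂)/n) = (0.632, 0.782)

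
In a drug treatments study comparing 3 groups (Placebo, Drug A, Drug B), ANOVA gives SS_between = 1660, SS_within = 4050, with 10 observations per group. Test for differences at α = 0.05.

df_between = 2, df_within = 27. F = MS_between/MS_within = 830.0/150.0 = 5.533. F_crit ≈ 3.354. Reject H₀. At least one mean differs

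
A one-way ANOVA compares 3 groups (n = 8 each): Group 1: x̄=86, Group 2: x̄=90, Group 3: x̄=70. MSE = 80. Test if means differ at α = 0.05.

Grand mean = 82.0. SS_between = 1792.0, MS_between = 896.0. F = 11.2, F_crit ≈ 3.467. Reject H₀.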